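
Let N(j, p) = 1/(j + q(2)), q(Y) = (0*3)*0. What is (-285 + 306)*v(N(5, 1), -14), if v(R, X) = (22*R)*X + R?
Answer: -6447/5 ≈ -1289.4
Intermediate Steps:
q(Y) = 0 (q(Y) = 0*0 = 0)
N(j, p) = 1/j (N(j, p) = 1/(j + 0) = 1/j)
v(R, X) = R + 22*R*X (v(R, X) = 22*R*X + R = R + 22*R*X)
(-285 + 306)*v(N(5, 1), -14) = (-285 + 306)*((1 + 22*(-14))/5) = 21*((1 - 308)/5) = 21*((1/5)*(-307)) = 21*(-307/5) = -6447/5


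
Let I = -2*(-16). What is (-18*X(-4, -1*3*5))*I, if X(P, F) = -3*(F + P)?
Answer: -32832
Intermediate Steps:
I = 32
X(P, F) = -3*F - 3*P
(-18*X(-4, -1*3*5))*I = -18*(-3*(-1*3)*5 - 3*(-4))*32 = -18*(-(-9)*5 + 12)*32 = -18*(-3*(-15) + 12)*32 = -18*(45 + 12)*32 = -18*57*32 = -1026*32 = -32832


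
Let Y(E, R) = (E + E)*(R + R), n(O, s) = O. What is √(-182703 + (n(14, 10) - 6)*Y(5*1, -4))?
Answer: I*√183343 ≈ 428.19*I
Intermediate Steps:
Y(E, R) = 4*E*R (Y(E, R) = (2*E)*(2*R) = 4*E*R)
√(-182703 + (n(14, 10) - 6)*Y(5*1, -4)) = √(-182703 + (14 - 6)*(4*(5*1)*(-4))) = √(-182703 + 8*(4*5*(-4))) = √(-182703 + 8*(-80)) = √(-182703 - 640) = √(-183343) = I*√183343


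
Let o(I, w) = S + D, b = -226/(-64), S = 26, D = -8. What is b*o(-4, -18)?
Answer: 1017/16 ≈ 63.563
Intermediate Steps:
b = 113/32 (b = -226*(-1/64) = 113/32 ≈ 3.5313)
o(I, w) = 18 (o(I, w) = 26 - 8 = 18)
b*o(-4, -18) = (113/32)*18 = 1017/16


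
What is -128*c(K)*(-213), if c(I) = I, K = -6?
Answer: -163584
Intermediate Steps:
-128*c(K)*(-213) = -128*(-6)*(-213) = 768*(-213) = -163584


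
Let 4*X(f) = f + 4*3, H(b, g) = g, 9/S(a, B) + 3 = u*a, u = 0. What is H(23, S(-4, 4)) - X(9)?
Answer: -33/4 ≈ -8.2500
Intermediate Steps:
S(a, B) = -3 (S(a, B) = 9/(-3 + 0*a) = 9/(-3 + 0) = 9/(-3) = 9*(-⅓) = -3)
X(f) = 3 + f/4 (X(f) = (f + 4*3)/4 = (f + 12)/4 = (12 + f)/4 = 3 + f/4)
H(23, S(-4, 4)) - X(9) = -3 - (3 + (¼)*9) = -3 - (3 + 9/4) = -3 - 1*21/4 = -3 - 21/4 = -33/4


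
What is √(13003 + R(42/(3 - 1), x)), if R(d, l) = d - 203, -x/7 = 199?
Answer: √12821 ≈ 113.23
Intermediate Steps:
x = -1393 (x = -7*199 = -1393)
R(d, l) = -203 + d
√(13003 + R(42/(3 - 1), x)) = √(13003 + (-203 + 42/(3 - 1))) = √(13003 + (-203 + 42/2)) = √(13003 + (-203 + 42*(½))) = √(13003 + (-203 + 21)) = √(13003 - 182) = √12821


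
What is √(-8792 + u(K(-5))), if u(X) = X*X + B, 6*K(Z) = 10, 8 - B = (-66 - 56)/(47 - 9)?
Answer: 4*I*√1782485/57 ≈ 93.691*I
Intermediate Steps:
B = 213/19 (B = 8 - (-66 - 56)/(47 - 9) = 8 - (-122)/38 = 8 - 1*(-61/19) = 8 + 61/19 = 213/19 ≈ 11.211)
K(Z) = 5/3 (K(Z) = (⅙)*10 = 5/3)
u(X) = 213/19 + X² (u(X) = X*X + 213/19 = X² + 213/19 = 213/19 + X²)
√(-8792 + u(K(-5))) = √(-8792 + (213/19 + (5/3)²)) = √(-8792 + (213/19 + 25/9)) = √(-8792 + 2392/171) = √(-1501040/171) = 4*I*√1782485/57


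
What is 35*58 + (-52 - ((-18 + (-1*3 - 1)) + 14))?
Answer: 1986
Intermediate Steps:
35*58 + (-52 - ((-18 + (-1*3 - 1)) + 14)) = 2030 + (-52 - ((-18 + (-3 - 1)) + 14)) = 2030 + (-52 - ((-18 - 4) + 14)) = 2030 + (-52 - (-22 + 14)) = 2030 + (-52 - 1*(-8)) = 2030 + (-52 + 8) = 2030 - 44 = 1986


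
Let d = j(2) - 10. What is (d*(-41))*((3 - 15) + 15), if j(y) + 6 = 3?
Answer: 1599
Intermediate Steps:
j(y) = -3 (j(y) = -6 + 3 = -3)
d = -13 (d = -3 - 10 = -13)
(d*(-41))*((3 - 15) + 15) = (-13*(-41))*((3 - 15) + 15) = 533*(-12 + 15) = 533*3 = 1599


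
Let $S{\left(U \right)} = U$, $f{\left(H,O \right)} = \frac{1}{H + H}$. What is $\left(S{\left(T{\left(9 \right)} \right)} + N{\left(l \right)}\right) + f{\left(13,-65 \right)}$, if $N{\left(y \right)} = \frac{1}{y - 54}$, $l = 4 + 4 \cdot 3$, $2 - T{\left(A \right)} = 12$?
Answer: $- \frac{2467}{247} \approx -9.9879$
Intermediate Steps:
$T{\left(A \right)} = -10$ ($T{\left(A \right)} = 2 - 12 = -10$)
$f{\left(H,O \right)} = \frac{1}{2 H}$
$l = 16$ ($l = 4 + 12 = 16$)
$N{\left(y \right)} = \frac{1}{-54 + y}$
$\left(S{\left(T{\left(9 \right)} \right)} + N{\left(l \right)}\right) + f{\left(13,-65 \right)} = \left(-10 + \frac{1}{-54 + 16}\right) + \frac{1}{2 \cdot 13} = \left(-10 + \frac{1}{-38}\right) + \frac{1}{2} \cdot \frac{1}{13} = \left(-10 - \frac{1}{38}\right) + \frac{1}{26} = - \frac{381}{38} + \frac{1}{26} = - \frac{2467}{247}$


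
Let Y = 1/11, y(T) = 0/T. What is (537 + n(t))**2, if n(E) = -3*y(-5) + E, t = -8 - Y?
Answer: 33849124/121 ≈ 2.7975e+5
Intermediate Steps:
y(T) = 0
Y = 1/11 ≈ 0.090909
t = -89/11 (t = -8 - 1*1/11 = -8 - 1/11 = -89/11 ≈ -8.0909)
n(E) = E (n(E) = -3*0 + E = 0 + E = E)
(537 + n(t))**2 = (537 - 89/11)**2 = (5818/11)**2 = 33849124/121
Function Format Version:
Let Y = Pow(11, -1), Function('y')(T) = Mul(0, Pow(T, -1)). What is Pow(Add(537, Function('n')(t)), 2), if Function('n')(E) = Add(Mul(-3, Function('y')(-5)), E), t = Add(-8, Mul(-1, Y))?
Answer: Rational(33849124, 121) ≈ 2.7975e+5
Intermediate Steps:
Function('y')(T) = 0
Y = Rational(1, 11) ≈ 0.090909
t = Rational(-89, 11) (t = Add(-8, Mul(-1, Rational(1, 11))) = Add(-8, Rational(-1, 11)) = Rational(-89, 11) ≈ -8.0909)
Function('n')(E) = E (Function('n')(E) = Add(Mul(-3, 0), E) = Add(0, E) = E)
Pow(Add(537, Function('n')(t)), 2) = Pow(Add(537, Rational(-89, 11)), 2) = Pow(Rational(5818, 11), 2) = Rational(33849124, 121)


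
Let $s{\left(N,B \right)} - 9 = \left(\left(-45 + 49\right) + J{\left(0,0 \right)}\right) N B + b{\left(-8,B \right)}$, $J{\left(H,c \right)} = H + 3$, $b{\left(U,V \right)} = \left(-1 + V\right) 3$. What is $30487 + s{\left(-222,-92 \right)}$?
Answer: $173185$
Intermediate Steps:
$b{\left(U,V \right)} = -3 + 3 V$
$J{\left(H,c \right)} = 3 + H$
$s{\left(N,B \right)} = 6 + 3 B + 7 B N$ ($s{\left(N,B \right)} = 9 + \left(\left(\left(-45 + 49\right) + \left(3 + 0\right)\right) N B + \left(-3 + 3 B\right)\right) = 9 + \left(\left(4 + 3\right) N B + \left(-3 + 3 B\right)\right) = 9 + \left(7 N B + \left(-3 + 3 B\right)\right) = 9 + \left(7 B N + \left(-3 + 3 B\right)\right) = 9 + \left(-3 + 3 B + 7 B N\right) = 6 + 3 B + 7 B N$)
$30487 + s{\left(-222,-92 \right)} = 30487 + \left(6 + 3 \left(-92\right) + 7 \left(-92\right) \left(-222\right)\right) = 30487 + \left(6 - 276 + 142968\right) = 30487 + 142698 = 173185$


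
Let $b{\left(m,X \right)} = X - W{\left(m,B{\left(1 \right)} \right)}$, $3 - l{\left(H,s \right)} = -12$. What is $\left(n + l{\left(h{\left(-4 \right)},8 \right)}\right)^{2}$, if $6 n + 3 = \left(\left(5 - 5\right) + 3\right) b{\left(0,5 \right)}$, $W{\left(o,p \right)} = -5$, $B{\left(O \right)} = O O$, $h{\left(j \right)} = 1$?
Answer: $\frac{1521}{4} \approx 380.25$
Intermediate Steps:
$B{\left(O \right)} = O^{2}$
$l{\left(H,s \right)} = 15$ ($l{\left(H,s \right)} = 3 - -12 = 3 + 12 = 15$)
$b{\left(m,X \right)} = 5 + X$ ($b{\left(m,X \right)} = X - -5 = X + 5 = 5 + X$)
$n = \frac{9}{2}$ ($n = - \frac{1}{2} + \frac{\left(\left(5 - 5\right) + 3\right) \left(5 + 5\right)}{6} = - \frac{1}{2} + \frac{\left(\left(5 - 5\right) + 3\right) 10}{6} = - \frac{1}{2} + \frac{\left(0 + 3\right) 10}{6} = - \frac{1}{2} + \frac{3 \cdot 10}{6} = - \frac{1}{2} + \frac{1}{6} \cdot 30 = - \frac{1}{2} + 5 = \frac{9}{2} \approx 4.5$)
$\left(n + l{\left(h{\left(-4 \right)},8 \right)}\right)^{2} = \left(\frac{9}{2} + 15\right)^{2} = \left(\frac{39}{2}\right)^{2} = \frac{1521}{4}$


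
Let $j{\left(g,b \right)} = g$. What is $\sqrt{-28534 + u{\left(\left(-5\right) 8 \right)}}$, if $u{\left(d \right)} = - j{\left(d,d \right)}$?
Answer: $3 i \sqrt{3166} \approx 168.8 i$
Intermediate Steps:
$u{\left(d \right)} = - d$
$\sqrt{-28534 + u{\left(\left(-5\right) 8 \right)}} = \sqrt{-28534 - \left(-5\right) 8} = \sqrt{-28534 - -40} = \sqrt{-28534 + 40} = \sqrt{-28494} = 3 i \sqrt{3166}$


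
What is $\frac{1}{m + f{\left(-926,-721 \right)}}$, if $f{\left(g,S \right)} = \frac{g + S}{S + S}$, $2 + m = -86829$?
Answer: $- \frac{1442}{125208655} \approx -1.1517 \cdot 10^{-5}$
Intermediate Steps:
$m = -86831$ ($m = -2 - 86829 = -86831$)
$f{\left(g,S \right)} = \frac{S + g}{2 S}$
$\frac{1}{m + f{\left(-926,-721 \right)}} = \frac{1}{-86831 + \frac{-721 - 926}{2 \left(-721\right)}} = \frac{1}{-86831 + \frac{1}{2} \left(- \frac{1}{721}\right) \left(-1647\right)} = \frac{1}{-86831 + \frac{1647}{1442}} = \frac{1}{- \frac{125208655}{1442}} = - \frac{1442}{125208655}$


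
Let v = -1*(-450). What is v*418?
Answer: 188100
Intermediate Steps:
v = 450
v*418 = 450*418 = 188100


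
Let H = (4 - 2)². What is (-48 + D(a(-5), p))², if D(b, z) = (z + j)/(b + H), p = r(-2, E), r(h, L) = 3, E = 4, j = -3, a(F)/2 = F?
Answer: 2304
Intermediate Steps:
a(F) = 2*F
H = 4 (H = 2² = 4)
p = 3
D(b, z) = (-3 + z)/(4 + b) (D(b, z) = (z - 3)/(b + 4) = (-3 + z)/(4 + b))
(-48 + D(a(-5), p))² = (-48 + (-3 + 3)/(4 + 2*(-5)))² = (-48 + 0/(4 - 10))² = (-48 + 0/(-6))² = (-48 - ⅙*0)² = (-48 + 0)² = (-48)² = 2304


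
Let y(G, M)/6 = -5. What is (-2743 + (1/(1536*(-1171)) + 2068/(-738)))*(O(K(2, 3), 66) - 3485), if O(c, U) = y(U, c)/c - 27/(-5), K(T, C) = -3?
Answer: 526916603501455/55308672 ≈ 9.5268e+6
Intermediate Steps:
y(G, M) = -30 (y(G, M) = 6*(-5) = -30)
O(c, U) = 27/5 - 30/c (O(c, U) = -30/c - 27/(-5) = -30/c - 27*(-⅕) = -30/c + 27/5 = 27/5 - 30/c)
(-2743 + (1/(1536*(-1171)) + 2068/(-738)))*(O(K(2, 3), 66) - 3485) = (-2743 + (1/(1536*(-1171)) + 2068/(-738)))*((27/5 - 30/(-3)) - 3485) = (-2743 + ((1/1536)*(-1/1171) + 2068*(-1/738)))*((27/5 - 30*(-⅓)) - 3485) = (-2743 + (-1/1798656 - 1034/369))*((27/5 + 10) - 3485) = (-2743 - 619936891/221234688)*(77/5 - 3485) = -607466686075/221234688*(-17348/5) = 526916603501455/55308672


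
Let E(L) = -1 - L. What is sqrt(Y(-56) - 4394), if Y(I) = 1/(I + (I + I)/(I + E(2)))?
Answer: I*sqrt(11192514186)/1596 ≈ 66.287*I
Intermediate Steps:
Y(I) = 1/(I + 2*I/(-3 + I)) (Y(I) = 1/(I + (I + I)/(I + (-1 - 1*2))) = 1/(I + (2*I)/(I + (-1 - 2))) = 1/(I + (2*I)/(I - 3)) = 1/(I + (2*I)/(-3 + I)) = 1/(I + 2*I/(-3 + I)))
sqrt(Y(-56) - 4394) = sqrt((-3 - 56)/((-56)*(-1 - 56)) - 4394) = sqrt(-1/56*(-59)/(-57) - 4394) = sqrt(-1/56*(-1/57)*(-59) - 4394) = sqrt(-59/3192 - 4394) = sqrt(-14025707/3192) = I*sqrt(11192514186)/1596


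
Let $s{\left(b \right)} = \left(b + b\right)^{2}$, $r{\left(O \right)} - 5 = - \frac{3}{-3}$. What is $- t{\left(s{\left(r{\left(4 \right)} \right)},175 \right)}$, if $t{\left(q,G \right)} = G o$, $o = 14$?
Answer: $-2450$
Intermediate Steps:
$r{\left(O \right)} = 6$ ($r{\left(O \right)} = 5 - \frac{3}{-3} = 5 - -1 = 5 + 1 = 6$)
$s{\left(b \right)} = 4 b^{2}$ ($s{\left(b \right)} = \left(2 b\right)^{2} = 4 b^{2}$)
$t{\left(q,G \right)} = 14 G$ ($t{\left(q,G \right)} = G 14 = 14 G$)
$- t{\left(s{\left(r{\left(4 \right)} \right)},175 \right)} = - 14 \cdot 175 = \left(-1\right) 2450 = -2450$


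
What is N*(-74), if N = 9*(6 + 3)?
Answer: -5994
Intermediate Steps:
N = 81 (N = 9*9 = 81)
N*(-74) = 81*(-74) = -5994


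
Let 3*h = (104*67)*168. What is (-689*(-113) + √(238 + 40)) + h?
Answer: 468065 + √278 ≈ 4.6808e+5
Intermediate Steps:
h = 390208 (h = ((104*67)*168)/3 = (6968*168)/3 = (⅓)*1170624 = 390208)
(-689*(-113) + √(238 + 40)) + h = (-689*(-113) + √(238 + 40)) + 390208 = (77857 + √278) + 390208 = 468065 + √278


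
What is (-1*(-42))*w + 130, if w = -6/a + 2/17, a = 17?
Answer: 2042/17 ≈ 120.12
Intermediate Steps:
w = -4/17 (w = -6/17 + 2/17 = -4/17 ≈ -0.23529)
(-1*(-42))*w + 130 = -1*(-42)*(-4/17) + 130 = 42*(-4/17) + 130 = -168/17 + 130 = 2042/17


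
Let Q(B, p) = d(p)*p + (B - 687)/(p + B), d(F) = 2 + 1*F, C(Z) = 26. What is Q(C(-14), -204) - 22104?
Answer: 3401173/178 ≈ 19108.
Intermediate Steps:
d(F) = 2 + F
Q(B, p) = p*(2 + p) + (-687 + B)/(B + p) (Q(B, p) = (2 + p)*p + (B - 687)/(p + B) = p*(2 + p) + (-687 + B)/(B + p))
Q(C(-14), -204) - 22104 = (-687 + 26 + (-204)**2*(2 - 204) + 26*(-204)*(2 - 204))/(26 - 204) - 22104 = (-687 + 26 + 41616*(-202) + 26*(-204)*(-202))/(-178) - 22104 = -(-687 + 26 - 8406432 + 1071408)/178 - 22104 = -1/178*(-7335685) - 22104 = 7335685/178 - 22104 = 3401173/178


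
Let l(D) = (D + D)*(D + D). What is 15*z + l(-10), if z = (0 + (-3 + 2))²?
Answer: 415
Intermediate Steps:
l(D) = 4*D² (l(D) = (2*D)*(2*D) = 4*D²)
z = 1 (z = (0 - 1)² = (-1)² = 1)
15*z + l(-10) = 15*1 + 4*(-10)² = 15 + 4*100 = 15 + 400 = 415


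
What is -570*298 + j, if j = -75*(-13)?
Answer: -168885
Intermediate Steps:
j = 975
-570*298 + j = -570*298 + 975 = -169860 + 975 = -168885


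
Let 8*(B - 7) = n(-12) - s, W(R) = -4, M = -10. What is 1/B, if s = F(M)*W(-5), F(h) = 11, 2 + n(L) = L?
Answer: 4/43 ≈ 0.093023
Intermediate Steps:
n(L) = -2 + L
s = -44 (s = 11*(-4) = -44)
B = 43/4 (B = 7 + ((-2 - 12) - 1*(-44))/8 = 7 + (-14 + 44)/8 = 7 + (⅛)*30 = 7 + 15/4 = 43/4 ≈ 10.750)
1/B = 1/(43/4) = 4/43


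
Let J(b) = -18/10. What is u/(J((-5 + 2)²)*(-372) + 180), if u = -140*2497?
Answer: -436975/1062 ≈ -411.46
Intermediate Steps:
J(b) = -9/5 (J(b) = -18*⅒ = -9/5)
u = -349580
u/(J((-5 + 2)²)*(-372) + 180) = -349580/(-9/5*(-372) + 180) = -349580/(3348/5 + 180) = -349580/4248/5 = -349580*5/4248 = -436975/1062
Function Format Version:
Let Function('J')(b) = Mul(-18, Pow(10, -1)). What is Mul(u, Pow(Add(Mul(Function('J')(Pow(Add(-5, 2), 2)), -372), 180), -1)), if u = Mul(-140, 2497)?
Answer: Rational(-436975, 1062) ≈ -411.46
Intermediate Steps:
Function('J')(b) = Rational(-9, 5) (Function('J')(b) = Mul(-18, Rational(1, 10)) = Rational(-9, 5))
u = -349580
Mul(u, Pow(Add(Mul(Function('J')(Pow(Add(-5, 2), 2)), -372), 180), -1)) = Mul(-349580, Pow(Add(Mul(Rational(-9, 5), -372), 180), -1)) = Mul(-349580, Pow(Add(Rational(3348, 5), 180), -1)) = Mul(-349580, Pow(Rational(4248, 5), -1)) = Mul(-349580, Rational(5, 4248)) = Rational(-436975, 1062)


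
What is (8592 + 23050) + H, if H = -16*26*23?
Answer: 22074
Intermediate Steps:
H = -9568 (H = -416*23 = -9568)
(8592 + 23050) + H = (8592 + 23050) - 9568 = 31642 - 9568 = 22074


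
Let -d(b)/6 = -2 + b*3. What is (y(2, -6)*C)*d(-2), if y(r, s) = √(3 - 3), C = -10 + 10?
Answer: 0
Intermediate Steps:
C = 0
y(r, s) = 0 (y(r, s) = √0 = 0)
d(b) = 12 - 18*b (d(b) = -6*(-2 + b*3) = -6*(-2 + 3*b) = 12 - 18*b)
(y(2, -6)*C)*d(-2) = (0*0)*(12 - 18*(-2)) = 0*(12 + 36) = 0*48 = 0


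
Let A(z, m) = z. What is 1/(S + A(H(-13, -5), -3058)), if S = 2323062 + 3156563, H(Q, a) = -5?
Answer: 1/5479620 ≈ 1.8249e-7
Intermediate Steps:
S = 5479625
1/(S + A(H(-13, -5), -3058)) = 1/(5479625 - 5) = 1/5479620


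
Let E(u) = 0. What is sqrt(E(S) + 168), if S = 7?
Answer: 2*sqrt(42) ≈ 12.961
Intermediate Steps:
sqrt(E(S) + 168) = sqrt(0 + 168) = sqrt(168) = 2*sqrt(42)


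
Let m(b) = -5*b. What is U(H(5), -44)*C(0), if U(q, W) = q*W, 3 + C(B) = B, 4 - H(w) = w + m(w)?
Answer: 3168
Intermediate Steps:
H(w) = 4 + 4*w (H(w) = 4 - (w - 5*w) = 4 - (-4)*w = 4 + 4*w)
C(B) = -3 + B
U(q, W) = W*q
U(H(5), -44)*C(0) = (-44*(4 + 4*5))*(-3 + 0) = -44*(4 + 20)*(-3) = -44*24*(-3) = -1056*(-3) = 3168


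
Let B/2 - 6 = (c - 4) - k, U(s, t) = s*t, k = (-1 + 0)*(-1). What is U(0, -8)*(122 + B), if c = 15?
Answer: 0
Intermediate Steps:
k = 1 (k = -1*(-1) = 1)
B = 32 (B = 12 + 2*((15 - 4) - 1*1) = 12 + 2*(11 - 1) = 12 + 2*10 = 12 + 20 = 32)
U(0, -8)*(122 + B) = (0*(-8))*(122 + 32) = 0*154 = 0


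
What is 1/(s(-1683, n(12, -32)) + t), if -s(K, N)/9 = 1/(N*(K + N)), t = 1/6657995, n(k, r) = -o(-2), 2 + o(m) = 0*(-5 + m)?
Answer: 22384179190/59925317 ≈ 373.53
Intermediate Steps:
o(m) = -2 (o(m) = -2 + 0*(-5 + m) = -2 + 0 = -2)
n(k, r) = 2 (n(k, r) = -1*(-2) = 2)
t = 1/6657995 ≈ 1.5020e-7
s(K, N) = -9/(N*(K + N)) (s(K, N) = -9*1/(N*(K + N)) = -9/(N*(K + N)))
1/(s(-1683, n(12, -32)) + t) = 1/(-9/(2*(-1683 + 2)) + 1/6657995) = 1/(-9*½/(-1681) + 1/6657995) = 1/(-9*½*(-1/1681) + 1/6657995) = 1/(9/3362 + 1/6657995) = 1/(59925317/22384179190) = 22384179190/59925317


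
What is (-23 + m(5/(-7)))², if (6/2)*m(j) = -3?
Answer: 576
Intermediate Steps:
m(j) = -1 (m(j) = (⅓)*(-3) = -1)
(-23 + m(5/(-7)))² = (-23 - 1)² = (-24)² = 576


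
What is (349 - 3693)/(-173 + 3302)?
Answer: -3344/3129 ≈ -1.0687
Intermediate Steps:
(349 - 3693)/(-173 + 3302) = -3344/3129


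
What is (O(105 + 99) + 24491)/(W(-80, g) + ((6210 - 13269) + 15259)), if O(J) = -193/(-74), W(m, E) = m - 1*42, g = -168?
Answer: 1812527/597772 ≈ 3.0321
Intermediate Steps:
W(m, E) = -42 + m (W(m, E) = m - 42 = -42 + m)
O(J) = 193/74 (O(J) = -193*(-1/74) = 193/74)
(O(105 + 99) + 24491)/(W(-80, g) + ((6210 - 13269) + 15259)) = (193/74 + 24491)/((-42 - 80) + ((6210 - 13269) + 15259)) = 1812527/(74*(-122 + (-7059 + 15259))) = 1812527/(74*(-122 + 8200)) = (1812527/74)/8078 = (1812527/74)*(1/8078) = 1812527/597772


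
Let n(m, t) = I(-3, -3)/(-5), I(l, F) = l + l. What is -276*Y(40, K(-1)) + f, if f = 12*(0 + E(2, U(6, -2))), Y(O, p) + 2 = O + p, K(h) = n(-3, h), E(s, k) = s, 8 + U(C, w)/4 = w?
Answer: -53976/5 ≈ -10795.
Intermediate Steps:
I(l, F) = 2*l
U(C, w) = -32 + 4*w
n(m, t) = 6/5 (n(m, t) = (2*(-3))/(-5) = -6*(-1/5) = 6/5)
K(h) = 6/5
Y(O, p) = -2 + O + p (Y(O, p) = -2 + (O + p) = -2 + O + p)
f = 24 (f = 12*(0 + 2) = 12*2 = 24)
-276*Y(40, K(-1)) + f = -276*(-2 + 40 + 6/5) + 24 = -276*196/5 + 24 = -54096/5 + 24 = -53976/5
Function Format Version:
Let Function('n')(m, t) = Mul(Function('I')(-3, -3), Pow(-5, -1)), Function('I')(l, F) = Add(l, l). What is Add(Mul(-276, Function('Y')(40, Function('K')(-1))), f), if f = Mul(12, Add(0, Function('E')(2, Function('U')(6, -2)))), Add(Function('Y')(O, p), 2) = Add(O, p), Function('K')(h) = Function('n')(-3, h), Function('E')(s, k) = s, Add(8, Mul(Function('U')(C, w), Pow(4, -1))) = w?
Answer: Rational(-53976, 5) ≈ -10795.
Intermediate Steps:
Function('I')(l, F) = Mul(2, l)
Function('U')(C, w) = Add(-32, Mul(4, w))
Function('n')(m, t) = Rational(6, 5) (Function('n')(m, t) = Mul(Mul(2, -3), Pow(-5, -1)) = Mul(-6, Rational(-1, 5)) = Rational(6, 5))
Function('K')(h) = Rational(6, 5)
Function('Y')(O, p) = Add(-2, O, p) (Function('Y')(O, p) = Add(-2, Add(O, p)) = Add(-2, O, p))
f = 24 (f = Mul(12, Add(0, 2)) = Mul(12, 2) = 24)
Add(Mul(-276, Function('Y')(40, Function('K')(-1))), f) = Add(Mul(-276, Add(-2, 40, Rational(6, 5))), 24) = Add(Mul(-276, Rational(196, 5)), 24) = Add(Rational(-54096, 5), 24) = Rational(-53976, 5)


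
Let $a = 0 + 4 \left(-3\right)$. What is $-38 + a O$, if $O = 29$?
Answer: $-386$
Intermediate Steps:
$a = -12$ ($a = 0 - 12 = -12$)
$-38 + a O = -38 - 348 = -386$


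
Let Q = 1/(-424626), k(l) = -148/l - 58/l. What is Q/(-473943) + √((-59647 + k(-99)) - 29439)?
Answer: 1/201248520318 + 2*I*√24253097/33 ≈ 4.969e-12 + 298.47*I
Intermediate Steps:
k(l) = -206/l
Q = -1/424626 ≈ -2.3550e-6
Q/(-473943) + √((-59647 + k(-99)) - 29439) = -1/424626/(-473943) + √((-59647 - 206/(-99)) - 29439) = -1/424626*(-1/473943) + √((-59647 - 206*(-1/99)) - 29439) = 1/201248520318 + √((-59647 + 206/99) - 29439) = 1/201248520318 + √(-5904847/99 - 29439) = 1/201248520318 + √(-8819308/99) = 1/201248520318 + 2*I*√24253097/33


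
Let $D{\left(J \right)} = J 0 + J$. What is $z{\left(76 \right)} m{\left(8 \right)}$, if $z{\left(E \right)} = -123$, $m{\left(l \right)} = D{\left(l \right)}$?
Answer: $-984$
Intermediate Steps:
$D{\left(J \right)} = J$ ($D{\left(J \right)} = 0 + J = J$)
$m{\left(l \right)} = l$
$z{\left(76 \right)} m{\left(8 \right)} = \left(-123\right) 8 = -984$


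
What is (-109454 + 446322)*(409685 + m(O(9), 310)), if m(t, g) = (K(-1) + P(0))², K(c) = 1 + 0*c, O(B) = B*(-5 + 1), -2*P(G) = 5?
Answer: 138010524533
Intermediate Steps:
P(G) = -5/2 (P(G) = -½*5 = -5/2)
O(B) = -4*B (O(B) = B*(-4) = -4*B)
K(c) = 1 (K(c) = 1 + 0 = 1)
m(t, g) = 9/4 (m(t, g) = (1 - 5/2)² = (-3/2)² = 9/4)
(-109454 + 446322)*(409685 + m(O(9), 310)) = (-109454 + 446322)*(409685 + 9/4) = 336868*(1638749/4) = 138010524533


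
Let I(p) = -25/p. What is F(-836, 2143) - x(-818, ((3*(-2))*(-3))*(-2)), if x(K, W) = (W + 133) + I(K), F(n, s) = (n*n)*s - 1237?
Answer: 1225145425467/818 ≈ 1.4977e+9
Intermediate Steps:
F(n, s) = -1237 + s*n² (F(n, s) = n²*s - 1237 = s*n² - 1237 = -1237 + s*n²)
x(K, W) = 133 + W - 25/K (x(K, W) = (W + 133) - 25/K = (133 + W) - 25/K = 133 + W - 25/K)
F(-836, 2143) - x(-818, ((3*(-2))*(-3))*(-2)) = (-1237 + 2143*(-836)²) - (133 + ((3*(-2))*(-3))*(-2) - 25/(-818)) = (-1237 + 2143*698896) - (133 - 6*(-3)*(-2) - 25*(-1/818)) = (-1237 + 1497734128) - (133 + 18*(-2) + 25/818) = 1497732891 - (133 - 36 + 25/818) = 1497732891 - 1*79371/818 = 1497732891 - 79371/818 = 1225145425467/818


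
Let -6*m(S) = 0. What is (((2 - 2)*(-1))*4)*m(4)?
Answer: 0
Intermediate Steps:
m(S) = 0 (m(S) = -⅙*0 = 0)
(((2 - 2)*(-1))*4)*m(4) = (((2 - 2)*(-1))*4)*0 = ((0*(-1))*4)*0 = (0*4)*0 = 0*0 = 0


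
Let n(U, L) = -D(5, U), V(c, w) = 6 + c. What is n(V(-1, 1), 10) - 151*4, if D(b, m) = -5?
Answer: -599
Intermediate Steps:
n(U, L) = 5 (n(U, L) = -1*(-5) = 5)
n(V(-1, 1), 10) - 151*4 = 5 - 151*4 = 5 - 604 = -599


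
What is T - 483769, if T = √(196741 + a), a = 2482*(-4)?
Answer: -483769 + 3*√20757 ≈ -4.8334e+5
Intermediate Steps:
a = -9928
T = 3*√20757 (T = √(196741 - 9928) = √186813 = 3*√20757 ≈ 432.22)
T - 483769 = 3*√20757 - 483769 = -483769 + 3*√20757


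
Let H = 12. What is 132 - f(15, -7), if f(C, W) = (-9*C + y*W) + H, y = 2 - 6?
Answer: 227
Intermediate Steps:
y = -4
f(C, W) = 12 - 9*C - 4*W (f(C, W) = (-9*C - 4*W) + 12 = 12 - 9*C - 4*W)
132 - f(15, -7) = 132 - (12 - 9*15 - 4*(-7)) = 132 - (12 - 135 + 28) = 132 - 1*(-95) = 132 + 95 = 227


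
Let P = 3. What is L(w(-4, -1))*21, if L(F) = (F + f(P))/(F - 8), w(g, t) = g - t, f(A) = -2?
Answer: 105/11 ≈ 9.5455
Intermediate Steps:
L(F) = (-2 + F)/(-8 + F) (L(F) = (F - 2)/(F - 8) = (-2 + F)/(-8 + F))
L(w(-4, -1))*21 = ((-2 + (-4 - 1*(-1)))/(-8 + (-4 - 1*(-1))))*21 = ((-2 + (-4 + 1))/(-8 + (-4 + 1)))*21 = ((-2 - 3)/(-8 - 3))*21 = (-5/(-11))*21 = -1/11*(-5)*21 = (5/11)*21 = 105/11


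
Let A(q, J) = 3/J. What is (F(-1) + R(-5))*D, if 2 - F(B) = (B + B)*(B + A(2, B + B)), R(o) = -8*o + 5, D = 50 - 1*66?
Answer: -672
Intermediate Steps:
D = -16 (D = 50 - 66 = -16)
R(o) = 5 - 8*o
F(B) = 2 - 2*B*(B + 3/(2*B)) (F(B) = 2 - (B + B)*(B + 3/(B + B)) = 2 - 2*B*(B + 3/((2*B))) = 2 - 2*B*(B + 3*(1/(2*B))) = 2 - 2*B*(B + 3/(2*B)))
(F(-1) + R(-5))*D = ((-1 - 2*(-1)**2) + (5 - 8*(-5)))*(-16) = ((-1 - 2*1) + (5 + 40))*(-16) = ((-1 - 2) + 45)*(-16) = (-3 + 45)*(-16) = 42*(-16) = -672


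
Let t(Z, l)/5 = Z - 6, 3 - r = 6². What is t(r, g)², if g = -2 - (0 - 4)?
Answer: 38025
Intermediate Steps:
g = 2 (g = -2 - 1*(-4) = -2 + 4 = 2)
r = -33 (r = 3 - 1*6² = 3 - 1*36 = 3 - 36 = -33)
t(Z, l) = -30 + 5*Z (t(Z, l) = 5*(Z - 6) = 5*(-6 + Z) = -30 + 5*Z)
t(r, g)² = (-30 + 5*(-33))² = (-30 - 165)² = (-195)² = 38025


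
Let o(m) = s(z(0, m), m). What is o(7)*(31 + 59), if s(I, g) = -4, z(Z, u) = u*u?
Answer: -360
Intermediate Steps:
z(Z, u) = u²
o(m) = -4
o(7)*(31 + 59) = -4*(31 + 59) = -4*90 = -360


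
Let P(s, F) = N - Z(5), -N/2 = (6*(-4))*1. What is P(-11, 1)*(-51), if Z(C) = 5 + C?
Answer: -1938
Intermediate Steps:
N = 48 (N = -2*6*(-4) = -(-48) = -2*(-24) = 48)
P(s, F) = 38 (P(s, F) = 48 - (5 + 5) = 48 - 1*10 = 48 - 10 = 38)
P(-11, 1)*(-51) = 38*(-51) = -1938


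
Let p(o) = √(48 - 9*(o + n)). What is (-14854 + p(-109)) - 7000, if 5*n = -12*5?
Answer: -21854 + √1137 ≈ -21820.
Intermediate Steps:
n = -12 (n = (-12*5)/5 = (⅕)*(-60) = -12)
p(o) = √(156 - 9*o) (p(o) = √(48 - 9*(o - 12)) = √(48 - 9*(-12 + o)) = √(48 + (108 - 9*o)) = √(156 - 9*o))
(-14854 + p(-109)) - 7000 = (-14854 + √(156 - 9*(-109))) - 7000 = (-14854 + √(156 + 981)) - 7000 = (-14854 + √1137) - 7000 = -21854 + √1137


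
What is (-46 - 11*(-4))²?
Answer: 4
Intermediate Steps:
(-46 - 11*(-4))² = (-46 + 44)² = (-2)² = 4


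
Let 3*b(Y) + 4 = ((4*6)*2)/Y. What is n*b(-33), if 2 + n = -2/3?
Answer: 160/33 ≈ 4.8485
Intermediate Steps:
n = -8/3 (n = -2 - 2/3 = -2 - 2*⅓ = -2 - ⅔ = -8/3 ≈ -2.6667)
b(Y) = -4/3 + 16/Y (b(Y) = -4/3 + (((4*6)*2)/Y)/3 = -4/3 + ((24*2)/Y)/3 = -4/3 + (48/Y)/3 = -4/3 + 16/Y)
n*b(-33) = -8*(-4/3 + 16/(-33))/3 = -8*(-4/3 + 16*(-1/33))/3 = -8*(-4/3 - 16/33)/3 = -8/3*(-20/11) = 160/33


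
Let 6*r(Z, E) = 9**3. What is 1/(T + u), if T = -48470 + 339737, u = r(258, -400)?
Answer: 2/582777 ≈ 3.4318e-6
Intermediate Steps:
r(Z, E) = 243/2 (r(Z, E) = (1/6)*9**3 = (1/6)*729 = 243/2)
u = 243/2 ≈ 121.50
T = 291267
1/(T + u) = 1/(291267 + 243/2) = 1/(582777/2) = 2/582777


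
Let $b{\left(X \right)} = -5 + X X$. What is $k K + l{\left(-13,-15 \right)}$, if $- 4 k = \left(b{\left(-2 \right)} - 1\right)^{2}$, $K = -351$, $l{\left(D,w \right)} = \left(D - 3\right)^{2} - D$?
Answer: $620$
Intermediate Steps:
$l{\left(D,w \right)} = \left(-3 + D\right)^{2} - D$
$b{\left(X \right)} = -5 + X^{2}$
$k = -1$ ($k = - \frac{\left(\left(-5 + \left(-2\right)^{2}\right) - 1\right)^{2}}{4} = - \frac{\left(\left(-5 + 4\right) - 1\right)^{2}}{4} = - \frac{\left(-1 - 1\right)^{2}}{4} = - \frac{\left(-2\right)^{2}}{4} = \left(- \frac{1}{4}\right) 4 = -1$)
$k K + l{\left(-13,-15 \right)} = \left(-1\right) \left(-351\right) - \left(-13 - \left(-3 - 13\right)^{2}\right) = 351 + \left(\left(-16\right)^{2} + 13\right) = 351 + \left(256 + 13\right) = 351 + 269 = 620$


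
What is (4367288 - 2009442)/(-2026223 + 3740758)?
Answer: 2357846/1714535 ≈ 1.3752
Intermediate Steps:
(4367288 - 2009442)/(-2026223 + 3740758) = 2357846/1714535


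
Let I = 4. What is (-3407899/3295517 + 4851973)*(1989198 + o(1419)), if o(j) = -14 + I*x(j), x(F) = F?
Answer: 31897324847944690120/3295517 ≈ 9.6790e+12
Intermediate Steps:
o(j) = -14 + 4*j
(-3407899/3295517 + 4851973)*(1989198 + o(1419)) = (-3407899/3295517 + 4851973)*(1989198 + (-14 + 4*1419)) = (-3407899*1/3295517 + 4851973)*(1989198 + (-14 + 5676)) = (-3407899/3295517 + 4851973)*(1989198 + 5662) = (15989756097142/3295517)*1994860 = 31897324847944690120/3295517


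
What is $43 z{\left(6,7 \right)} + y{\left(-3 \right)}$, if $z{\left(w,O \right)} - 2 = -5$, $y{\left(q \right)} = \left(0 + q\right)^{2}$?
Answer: $-120$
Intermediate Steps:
$y{\left(q \right)} = q^{2}$
$z{\left(w,O \right)} = -3$ ($z{\left(w,O \right)} = 2 - 5 = -3$)
$43 z{\left(6,7 \right)} + y{\left(-3 \right)} = 43 \left(-3\right) + \left(-3\right)^{2} = -129 + 9 = -120$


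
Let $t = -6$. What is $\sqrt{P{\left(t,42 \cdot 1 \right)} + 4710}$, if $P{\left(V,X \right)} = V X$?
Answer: $\sqrt{4458} \approx 66.768$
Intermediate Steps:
$\sqrt{P{\left(t,42 \cdot 1 \right)} + 4710} = \sqrt{- 6 \cdot 42 \cdot 1 + 4710} = \sqrt{\left(-6\right) 42 + 4710} = \sqrt{-252 + 4710} = \sqrt{4458}$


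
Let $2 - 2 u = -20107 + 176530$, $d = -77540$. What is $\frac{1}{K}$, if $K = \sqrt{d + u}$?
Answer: $- \frac{i \sqrt{623002}}{311501} \approx - 0.0025339 i$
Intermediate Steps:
$u = - \frac{156421}{2}$ ($u = 1 - \frac{-20107 + 176530}{2} = 1 - \frac{156423}{2} = - \frac{156421}{2} \approx -78211.0$)
$K = \frac{i \sqrt{623002}}{2}$ ($K = \sqrt{-77540 - \frac{156421}{2}} = \sqrt{- \frac{311501}{2}} = \frac{i \sqrt{623002}}{2} \approx 394.65 i$)
$\frac{1}{K} = \frac{1}{\frac{1}{2} i \sqrt{623002}} = - \frac{i \sqrt{623002}}{311501}$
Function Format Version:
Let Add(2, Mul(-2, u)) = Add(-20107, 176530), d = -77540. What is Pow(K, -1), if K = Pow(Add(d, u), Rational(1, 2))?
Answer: Mul(Rational(-1, 311501), I, Pow(623002, Rational(1, 2))) ≈ Mul(-0.0025339, I)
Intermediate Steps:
u = Rational(-156421, 2) (u = Add(1, Mul(Rational(-1, 2), Add(-20107, 176530))) = Add(1, Mul(Rational(-1, 2), 156423)) = Add(1, Rational(-156423, 2)) = Rational(-156421, 2) ≈ -78211.)
K = Mul(Rational(1, 2), I, Pow(623002, Rational(1, 2))) (K = Pow(Add(-77540, Rational(-156421, 2)), Rational(1, 2)) = Pow(Rational(-311501, 2), Rational(1, 2)) = Mul(Rational(1, 2), I, Pow(623002, Rational(1, 2))) ≈ Mul(394.65, I))
Pow(K, -1) = Pow(Mul(Rational(1, 2), I, Pow(623002, Rational(1, 2))), -1) = Mul(Rational(-1, 311501), I, Pow(623002, Rational(1, 2)))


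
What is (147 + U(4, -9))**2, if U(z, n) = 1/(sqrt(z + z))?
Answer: (588 + sqrt(2))**2/16 ≈ 21713.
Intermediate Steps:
U(z, n) = sqrt(2)/(2*sqrt(z)) (U(z, n) = 1/(sqrt(2*z)) = 1/(sqrt(2)*sqrt(z)) = sqrt(2)/(2*sqrt(z)))
(147 + U(4, -9))**2 = (147 + sqrt(2)/(2*sqrt(4)))**2 = (147 + (1/2)*sqrt(2)*(1/2))**2 = (147 + sqrt(2)/4)**2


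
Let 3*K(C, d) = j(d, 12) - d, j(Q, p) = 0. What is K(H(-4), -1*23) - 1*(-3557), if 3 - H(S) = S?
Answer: 10694/3 ≈ 3564.7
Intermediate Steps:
H(S) = 3 - S
K(C, d) = -d/3 (K(C, d) = (0 - d)/3 = (-d)/3 = -d/3)
K(H(-4), -1*23) - 1*(-3557) = -(-1)*23/3 - 1*(-3557) = -1/3*(-23) + 3557 = 23/3 + 3557 = 10694/3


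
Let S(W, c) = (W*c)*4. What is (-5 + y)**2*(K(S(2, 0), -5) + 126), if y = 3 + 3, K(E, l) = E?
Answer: 126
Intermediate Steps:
S(W, c) = 4*W*c
y = 6
(-5 + y)**2*(K(S(2, 0), -5) + 126) = (-5 + 6)**2*(4*2*0 + 126) = 1**2*(0 + 126) = 1*126 = 126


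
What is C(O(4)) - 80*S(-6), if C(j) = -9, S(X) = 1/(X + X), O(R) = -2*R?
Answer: -7/3 ≈ -2.3333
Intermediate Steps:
S(X) = 1/(2*X)
C(O(4)) - 80*S(-6) = -9 - 40/(-6) = -9 - 40*(-1)/6 = -9 - 80*(-1/12) = -9 + 20/3 = -7/3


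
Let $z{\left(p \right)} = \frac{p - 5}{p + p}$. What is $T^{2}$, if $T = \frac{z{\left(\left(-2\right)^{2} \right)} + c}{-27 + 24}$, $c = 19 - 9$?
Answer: $\frac{6241}{576} \approx 10.835$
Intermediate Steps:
$c = 10$ ($c = 19 - 9 = 10$)
$z{\left(p \right)} = \frac{-5 + p}{2 p}$
$T = - \frac{79}{24}$ ($T = \frac{\frac{-5 + \left(-2\right)^{2}}{2 \left(-2\right)^{2}} + 10}{-27 + 24} = \frac{\frac{-5 + 4}{2 \cdot 4} + 10}{-3} = \left(\frac{1}{2} \cdot \frac{1}{4} \left(-1\right) + 10\right) \left(- \frac{1}{3}\right) = \left(- \frac{1}{8} + 10\right) \left(- \frac{1}{3}\right) = \frac{79}{8} \left(- \frac{1}{3}\right) = - \frac{79}{24} \approx -3.2917$)
$T^{2} = \left(- \frac{79}{24}\right)^{2} = \frac{6241}{576}$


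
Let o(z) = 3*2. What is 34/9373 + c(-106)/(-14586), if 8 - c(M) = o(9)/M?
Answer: 1713977/557374818 ≈ 0.0030751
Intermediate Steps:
o(z) = 6
c(M) = 8 - 6/M
34/9373 + c(-106)/(-14586) = 34/9373 + (8 - 6/(-106))/(-14586) = 34*(1/9373) + (8 - 6*(-1/106))*(-1/14586) = 34/9373 + (8 + 3/53)*(-1/14586) = 34/9373 + (427/53)*(-1/14586) = 34/9373 - 427/773058 = 1713977/557374818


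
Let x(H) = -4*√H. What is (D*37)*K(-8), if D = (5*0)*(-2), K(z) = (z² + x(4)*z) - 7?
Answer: 0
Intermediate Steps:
K(z) = -7 + z² - 8*z (K(z) = (z² + (-4*√4)*z) - 7 = (z² + (-4*2)*z) - 7 = (z² - 8*z) - 7 = -7 + z² - 8*z)
D = 0 (D = 0*(-2) = 0)
(D*37)*K(-8) = (0*37)*(-7 + (-8)² - 8*(-8)) = 0*(-7 + 64 + 64) = 0*121 = 0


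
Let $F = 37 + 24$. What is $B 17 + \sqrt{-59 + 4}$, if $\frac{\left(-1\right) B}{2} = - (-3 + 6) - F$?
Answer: $2176 + i \sqrt{55} \approx 2176.0 + 7.4162 i$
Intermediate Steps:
$F = 61$
$B = 128$ ($B = - 2 \left(- (-3 + 6) - 61\right) = - 2 \left(\left(-1\right) 3 - 61\right) = - 2 \left(-3 - 61\right) = \left(-2\right) \left(-64\right) = 128$)
$B 17 + \sqrt{-59 + 4} = 128 \cdot 17 + \sqrt{-59 + 4} = 2176 + \sqrt{-55} = 2176 + i \sqrt{55}$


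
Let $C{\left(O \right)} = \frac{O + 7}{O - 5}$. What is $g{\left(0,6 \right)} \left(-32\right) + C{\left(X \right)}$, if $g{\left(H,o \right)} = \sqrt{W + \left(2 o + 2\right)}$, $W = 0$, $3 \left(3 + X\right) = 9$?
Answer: $- \frac{7}{5} - 32 \sqrt{14} \approx -121.13$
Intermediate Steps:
$X = 0$ ($X = -3 + \frac{1}{3} \cdot 9 = -3 + 3 = 0$)
$C{\left(O \right)} = \frac{7 + O}{-5 + O}$
$g{\left(H,o \right)} = \sqrt{2 + 2 o}$ ($g{\left(H,o \right)} = \sqrt{0 + \left(2 o + 2\right)} = \sqrt{0 + \left(2 + 2 o\right)} = \sqrt{2 + 2 o}$)
$g{\left(0,6 \right)} \left(-32\right) + C{\left(X \right)} = \sqrt{2 + 2 \cdot 6} \left(-32\right) + \frac{7 + 0}{-5 + 0} = \sqrt{2 + 12} \left(-32\right) + \frac{1}{-5} \cdot 7 = \sqrt{14} \left(-32\right) - \frac{7}{5} = - 32 \sqrt{14} - \frac{7}{5} = - \frac{7}{5} - 32 \sqrt{14}$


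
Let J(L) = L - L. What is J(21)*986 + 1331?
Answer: 1331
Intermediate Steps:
J(L) = 0
J(21)*986 + 1331 = 0*986 + 1331 = 0 + 1331 = 1331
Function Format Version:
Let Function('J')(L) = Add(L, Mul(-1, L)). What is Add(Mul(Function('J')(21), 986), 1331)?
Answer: 1331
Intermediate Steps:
Function('J')(L) = 0
Add(Mul(Function('J')(21), 986), 1331) = Add(Mul(0, 986), 1331) = Add(0, 1331) = 1331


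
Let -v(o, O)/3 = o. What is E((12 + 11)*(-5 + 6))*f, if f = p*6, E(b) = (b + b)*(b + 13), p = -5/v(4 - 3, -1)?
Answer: 16560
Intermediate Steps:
v(o, O) = -3*o
p = 5/3 (p = -5*(-1/(3*(4 - 3))) = -5/((-3*1)) = -5/(-3) = -5*(-⅓) = 5/3 ≈ 1.6667)
E(b) = 2*b*(13 + b) (E(b) = (2*b)*(13 + b) = 2*b*(13 + b))
f = 10 (f = (5/3)*6 = 10)
E((12 + 11)*(-5 + 6))*f = (2*((12 + 11)*(-5 + 6))*(13 + (12 + 11)*(-5 + 6)))*10 = (2*(23*1)*(13 + 23*1))*10 = (2*23*(13 + 23))*10 = (2*23*36)*10 = 1656*10 = 16560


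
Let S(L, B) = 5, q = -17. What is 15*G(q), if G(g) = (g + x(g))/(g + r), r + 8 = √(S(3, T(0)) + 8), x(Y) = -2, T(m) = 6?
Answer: 2375/204 + 95*√13/204 ≈ 13.321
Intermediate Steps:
r = -8 + √13 (r = -8 + √(5 + 8) = -8 + √13 ≈ -4.3944)
G(g) = (-2 + g)/(-8 + g + √13) (G(g) = (g - 2)/(g + (-8 + √13)) = (-2 + g)/(-8 + g + √13))
15*G(q) = 15*((-2 - 17)/(-8 - 17 + √13)) = 15*(-19/(-25 + √13)) = -285/(-25 + √13)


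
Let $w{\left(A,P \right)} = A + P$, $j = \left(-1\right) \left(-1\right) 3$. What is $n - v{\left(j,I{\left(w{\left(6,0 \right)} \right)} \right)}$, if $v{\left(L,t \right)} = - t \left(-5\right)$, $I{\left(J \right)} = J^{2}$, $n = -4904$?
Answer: $-5084$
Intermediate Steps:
$j = 3$ ($j = 1 \cdot 3 = 3$)
$v{\left(L,t \right)} = 5 t$
$n - v{\left(j,I{\left(w{\left(6,0 \right)} \right)} \right)} = -4904 - 5 \left(6 + 0\right)^{2} = -4904 - 5 \cdot 6^{2} = -4904 - 5 \cdot 36 = -4904 - 180 = -5084$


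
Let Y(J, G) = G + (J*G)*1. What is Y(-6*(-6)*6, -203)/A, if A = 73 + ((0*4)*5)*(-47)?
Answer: -44051/73 ≈ -603.44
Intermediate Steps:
Y(J, G) = G + G*J (Y(J, G) = G + (G*J)*1 = G + G*J)
A = 73 (A = 73 + (0*5)*(-47) = 73 + 0*(-47) = 73 + 0 = 73)
Y(-6*(-6)*6, -203)/A = -203*(1 - 6*(-6)*6)/73 = -203*(1 + 36*6)*(1/73) = -203*(1 + 216)*(1/73) = -203*217*(1/73) = -44051*1/73 = -44051/73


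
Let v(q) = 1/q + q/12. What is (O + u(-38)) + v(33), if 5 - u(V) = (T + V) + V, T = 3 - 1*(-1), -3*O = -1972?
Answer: 32433/44 ≈ 737.11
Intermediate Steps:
O = 1972/3 (O = -⅓*(-1972) = 1972/3 ≈ 657.33)
v(q) = 1/q + q/12 (v(q) = 1/q + q*(1/12) = 1/q + q/12)
T = 4 (T = 3 + 1 = 4)
u(V) = 1 - 2*V (u(V) = 5 - ((4 + V) + V) = 5 - (4 + 2*V) = 5 + (-4 - 2*V) = 1 - 2*V)
(O + u(-38)) + v(33) = (1972/3 + (1 - 2*(-38))) + (1/33 + (1/12)*33) = (1972/3 + (1 + 76)) + (1/33 + 11/4) = (1972/3 + 77) + 367/132 = 2203/3 + 367/132 = 32433/44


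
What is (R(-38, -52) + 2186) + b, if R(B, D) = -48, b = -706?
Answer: 1432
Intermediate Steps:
(R(-38, -52) + 2186) + b = (-48 + 2186) - 706 = 2138 - 706 = 1432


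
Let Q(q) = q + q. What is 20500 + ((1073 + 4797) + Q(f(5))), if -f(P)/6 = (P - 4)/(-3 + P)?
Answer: 26364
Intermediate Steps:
f(P) = -6*(-4 + P)/(-3 + P) (f(P) = -6*(P - 4)/(-3 + P) = -6*(-4 + P)/(-3 + P))
Q(q) = 2*q
20500 + ((1073 + 4797) + Q(f(5))) = 20500 + ((1073 + 4797) + 2*(6*(4 - 1*5)/(-3 + 5))) = 20500 + (5870 + 2*(6*(4 - 5)/2)) = 20500 + (5870 + 2*(6*(½)*(-1))) = 20500 + (5870 + 2*(-3)) = 20500 + (5870 - 6) = 20500 + 5864 = 26364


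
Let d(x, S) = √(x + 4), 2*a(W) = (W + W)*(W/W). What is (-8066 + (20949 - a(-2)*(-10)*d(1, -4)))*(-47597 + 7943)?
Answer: -510862482 + 793080*√5 ≈ -5.0909e+8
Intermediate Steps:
a(W) = W (a(W) = ((W + W)*(W/W))/2 = ((2*W)*1)/2 = (2*W)/2 = W)
d(x, S) = √(4 + x)
(-8066 + (20949 - a(-2)*(-10)*d(1, -4)))*(-47597 + 7943) = (-8066 + (20949 - (-2*(-10))*√(4 + 1)))*(-47597 + 7943) = (-8066 + (20949 - 20*√5))*(-39654) = (12883 - 20*√5)*(-39654) = -510862482 + 793080*√5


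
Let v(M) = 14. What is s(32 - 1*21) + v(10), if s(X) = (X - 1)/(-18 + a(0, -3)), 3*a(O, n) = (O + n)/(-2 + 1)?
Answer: 228/17 ≈ 13.412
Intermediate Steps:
a(O, n) = -O/3 - n/3 (a(O, n) = ((O + n)/(-2 + 1))/3 = ((O + n)/(-1))/3 = ((O + n)*(-1))/3 = (-O - n)/3 = -O/3 - n/3)
s(X) = 1/17 - X/17 (s(X) = (X - 1)/(-18 + (-⅓*0 - ⅓*(-3))) = (-1 + X)/(-18 + (0 + 1)) = (-1 + X)/(-18 + 1) = (-1 + X)/(-17) = (-1 + X)*(-1/17) = 1/17 - X/17)
s(32 - 1*21) + v(10) = (1/17 - (32 - 1*21)/17) + 14 = (1/17 - (32 - 21)/17) + 14 = (1/17 - 1/17*11) + 14 = (1/17 - 11/17) + 14 = -10/17 + 14 = 228/17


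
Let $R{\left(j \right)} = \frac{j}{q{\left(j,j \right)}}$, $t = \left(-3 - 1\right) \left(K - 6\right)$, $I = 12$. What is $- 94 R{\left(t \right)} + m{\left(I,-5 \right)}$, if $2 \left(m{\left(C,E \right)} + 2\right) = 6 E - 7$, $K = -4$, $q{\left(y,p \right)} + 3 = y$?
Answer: $- \frac{9037}{74} \approx -122.12$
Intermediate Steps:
$q{\left(y,p \right)} = -3 + y$
$m{\left(C,E \right)} = - \frac{11}{2} + 3 E$ ($m{\left(C,E \right)} = -2 + \frac{6 E - 7}{2} = -2 + \frac{-7 + 6 E}{2} = -2 + \left(- \frac{7}{2} + 3 E\right) = - \frac{11}{2} + 3 E$)
$t = 40$ ($t = \left(-3 - 1\right) \left(-4 - 6\right) = \left(-4\right) \left(-10\right) = 40$)
$R{\left(j \right)} = \frac{j}{-3 + j}$
$- 94 R{\left(t \right)} + m{\left(I,-5 \right)} = - 94 \frac{40}{-3 + 40} + \left(- \frac{11}{2} + 3 \left(-5\right)\right) = - 94 \cdot \frac{40}{37} - \frac{41}{2} = - 94 \cdot 40 \cdot \frac{1}{37} - \frac{41}{2} = \left(-94\right) \frac{40}{37} - \frac{41}{2} = - \frac{3760}{37} - \frac{41}{2} = - \frac{9037}{74}$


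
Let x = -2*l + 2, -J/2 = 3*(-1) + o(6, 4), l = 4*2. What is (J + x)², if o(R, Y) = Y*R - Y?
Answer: 2304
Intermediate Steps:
l = 8
o(R, Y) = -Y + R*Y (o(R, Y) = R*Y - Y = -Y + R*Y)
J = -34 (J = -2*(3*(-1) + 4*(-1 + 6)) = -2*(-3 + 4*5) = -2*(-3 + 20) = -2*17 = -34)
x = -14 (x = -2*8 + 2 = -16 + 2 = -14)
(J + x)² = (-34 - 14)² = (-48)² = 2304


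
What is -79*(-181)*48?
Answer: 686352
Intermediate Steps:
-79*(-181)*48 = 14299*48 = 686352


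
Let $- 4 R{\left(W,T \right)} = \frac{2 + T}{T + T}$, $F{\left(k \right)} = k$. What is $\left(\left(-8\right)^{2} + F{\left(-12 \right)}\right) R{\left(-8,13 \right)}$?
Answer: $- \frac{15}{2} \approx -7.5$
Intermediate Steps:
$R{\left(W,T \right)} = - \frac{2 + T}{8 T}$ ($R{\left(W,T \right)} = - \frac{\left(2 + T\right) \frac{1}{T + T}}{4} = - \frac{\left(2 + T\right) \frac{1}{2 T}}{4} = - \frac{\frac{1}{2} \frac{1}{T} \left(2 + T\right)}{4} = - \frac{2 + T}{8 T}$)
$\left(\left(-8\right)^{2} + F{\left(-12 \right)}\right) R{\left(-8,13 \right)} = \left(\left(-8\right)^{2} - 12\right) \frac{-2 - 13}{8 \cdot 13} = \left(64 - 12\right) \frac{1}{8} \cdot \frac{1}{13} \left(-2 - 13\right) = 52 \cdot \frac{1}{8} \cdot \frac{1}{13} \left(-15\right) = 52 \left(- \frac{15}{104}\right) = - \frac{15}{2}$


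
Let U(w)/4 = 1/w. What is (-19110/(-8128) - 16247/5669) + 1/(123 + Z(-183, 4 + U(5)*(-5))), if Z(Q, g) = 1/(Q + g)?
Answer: -65685080819/129639417632 ≈ -0.50667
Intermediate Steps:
U(w) = 4/w
(-19110/(-8128) - 16247/5669) + 1/(123 + Z(-183, 4 + U(5)*(-5))) = (-19110/(-8128) - 16247/5669) + 1/(123 + 1/(-183 + (4 + (4/5)*(-5)))) = (-19110*(-1/8128) - 16247*1/5669) + 1/(123 + 1/(-183 + (4 + (4*(⅕))*(-5)))) = (9555/4064 - 16247/5669) + 1/(123 + 1/(-183 + (4 + (⅘)*(-5)))) = -11860513/23038816 + 1/(123 + 1/(-183 + (4 - 4))) = -11860513/23038816 + 1/(123 + 1/(-183 + 0)) = -11860513/23038816 + 1/(123 + 1/(-183)) = -11860513/23038816 + 1/(123 - 1/183) = -11860513/23038816 + 1/(22508/183) = -11860513/23038816 + 183/22508 = -65685080819/129639417632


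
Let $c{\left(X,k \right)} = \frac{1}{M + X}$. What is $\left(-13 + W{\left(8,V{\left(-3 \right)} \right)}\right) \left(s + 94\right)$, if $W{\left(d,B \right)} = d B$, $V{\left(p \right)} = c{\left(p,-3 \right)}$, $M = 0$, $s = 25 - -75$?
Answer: $- \frac{9118}{3} \approx -3039.3$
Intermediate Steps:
$s = 100$ ($s = 25 + 75 = 100$)
$c{\left(X,k \right)} = \frac{1}{X}$ ($c{\left(X,k \right)} = \frac{1}{0 + X} = \frac{1}{X}$)
$V{\left(p \right)} = \frac{1}{p}$
$W{\left(d,B \right)} = B d$
$\left(-13 + W{\left(8,V{\left(-3 \right)} \right)}\right) \left(s + 94\right) = \left(-13 + \frac{1}{-3} \cdot 8\right) \left(100 + 94\right) = \left(-13 - \frac{8}{3}\right) 194 = \left(- \frac{47}{3}\right) 194 = - \frac{9118}{3}$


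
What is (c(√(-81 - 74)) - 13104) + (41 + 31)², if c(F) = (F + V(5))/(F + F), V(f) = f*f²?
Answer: -15839/2 - 25*I*√155/62 ≈ -7919.5 - 5.0201*I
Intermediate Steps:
V(f) = f³
c(F) = (125 + F)/(2*F) (c(F) = (F + 5³)/(F + F) = (F + 125)/((2*F)) = (125 + F)*(1/(2*F)) = (125 + F)/(2*F))
(c(√(-81 - 74)) - 13104) + (41 + 31)² = ((125 + √(-81 - 74))/(2*(√(-81 - 74))) - 13104) + (41 + 31)² = ((125 + √(-155))/(2*(√(-155))) - 13104) + 72² = ((125 + I*√155)/(2*((I*√155))) - 13104) + 5184 = ((-I*√155/155)*(125 + I*√155)/2 - 13104) + 5184 = (-I*√155*(125 + I*√155)/310 - 13104) + 5184 = (-13104 - I*√155*(125 + I*√155)/310) + 5184 = -7920 - I*√155*(125 + I*√155)/310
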